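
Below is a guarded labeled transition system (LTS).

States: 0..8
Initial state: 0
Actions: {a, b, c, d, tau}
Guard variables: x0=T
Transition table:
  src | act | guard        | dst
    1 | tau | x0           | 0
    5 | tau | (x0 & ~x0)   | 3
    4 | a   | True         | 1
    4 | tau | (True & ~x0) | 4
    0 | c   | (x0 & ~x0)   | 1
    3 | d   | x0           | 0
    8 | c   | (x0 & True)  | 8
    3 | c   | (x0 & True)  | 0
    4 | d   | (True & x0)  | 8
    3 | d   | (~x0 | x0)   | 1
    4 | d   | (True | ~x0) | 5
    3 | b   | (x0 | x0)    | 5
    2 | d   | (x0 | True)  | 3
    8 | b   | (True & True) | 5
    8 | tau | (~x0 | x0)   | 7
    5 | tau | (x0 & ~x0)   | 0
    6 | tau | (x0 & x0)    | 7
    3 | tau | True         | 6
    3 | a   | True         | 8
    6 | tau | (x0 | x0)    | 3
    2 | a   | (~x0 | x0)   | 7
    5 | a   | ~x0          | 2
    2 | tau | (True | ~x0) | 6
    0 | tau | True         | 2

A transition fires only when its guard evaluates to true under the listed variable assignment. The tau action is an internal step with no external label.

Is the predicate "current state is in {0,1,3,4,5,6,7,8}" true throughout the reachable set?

Answer: INVARIANT VIOLATED at state 2

Analysis:
Inv-set: {0,1,3,4,5,6,7,8}
Reachable = {0,1,2,3,5,6,7,8}
  0: safe
  1: safe
  2: outside
  3: safe
  5: safe
  6: safe
  7: safe
  8: safe
reach 2 via tau — violates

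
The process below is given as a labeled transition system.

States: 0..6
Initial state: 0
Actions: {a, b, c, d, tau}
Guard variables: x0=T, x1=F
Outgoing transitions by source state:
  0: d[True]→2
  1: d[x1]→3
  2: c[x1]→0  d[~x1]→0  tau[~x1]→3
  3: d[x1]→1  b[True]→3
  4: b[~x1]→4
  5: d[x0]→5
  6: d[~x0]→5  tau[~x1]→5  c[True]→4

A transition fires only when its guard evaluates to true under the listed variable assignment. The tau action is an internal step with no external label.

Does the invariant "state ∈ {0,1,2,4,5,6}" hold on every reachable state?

Answer: INVARIANT VIOLATED at state 3

Trace:
Allowed set {0,1,2,4,5,6}
R = {0,2,3}
  0: safe
  2: safe
  3: ✗ unsafe
counterexample path to 3: d·tau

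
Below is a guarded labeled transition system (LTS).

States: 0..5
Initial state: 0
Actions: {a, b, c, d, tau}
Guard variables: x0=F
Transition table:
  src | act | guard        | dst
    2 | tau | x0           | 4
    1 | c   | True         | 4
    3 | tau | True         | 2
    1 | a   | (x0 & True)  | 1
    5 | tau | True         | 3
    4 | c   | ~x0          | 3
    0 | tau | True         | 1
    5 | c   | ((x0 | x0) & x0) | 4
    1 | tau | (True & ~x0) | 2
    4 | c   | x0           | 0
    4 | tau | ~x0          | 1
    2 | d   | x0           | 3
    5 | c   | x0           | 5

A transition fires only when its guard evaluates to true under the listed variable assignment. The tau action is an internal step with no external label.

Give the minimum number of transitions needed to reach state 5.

BFS to 5:
  L0 = {0}
  L1 = {1}
  L2 = {2,4}
  L3 = {3}
5 never appears.

Answer: UNREACHABLE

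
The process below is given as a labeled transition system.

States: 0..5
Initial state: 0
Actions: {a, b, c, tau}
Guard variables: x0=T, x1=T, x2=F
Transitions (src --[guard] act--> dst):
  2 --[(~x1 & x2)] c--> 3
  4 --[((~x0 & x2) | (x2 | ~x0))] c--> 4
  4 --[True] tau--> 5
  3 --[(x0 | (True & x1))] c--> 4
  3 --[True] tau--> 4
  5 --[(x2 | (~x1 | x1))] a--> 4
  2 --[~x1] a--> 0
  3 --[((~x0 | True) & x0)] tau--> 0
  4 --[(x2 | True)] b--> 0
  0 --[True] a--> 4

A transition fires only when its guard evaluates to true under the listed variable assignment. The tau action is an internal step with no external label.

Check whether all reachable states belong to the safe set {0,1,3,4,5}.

Answer: INVARIANT HOLDS

Analysis:
Allowed set {0,1,3,4,5}
Reachable = {0,4,5}
  0: safe
  4: safe
  5: safe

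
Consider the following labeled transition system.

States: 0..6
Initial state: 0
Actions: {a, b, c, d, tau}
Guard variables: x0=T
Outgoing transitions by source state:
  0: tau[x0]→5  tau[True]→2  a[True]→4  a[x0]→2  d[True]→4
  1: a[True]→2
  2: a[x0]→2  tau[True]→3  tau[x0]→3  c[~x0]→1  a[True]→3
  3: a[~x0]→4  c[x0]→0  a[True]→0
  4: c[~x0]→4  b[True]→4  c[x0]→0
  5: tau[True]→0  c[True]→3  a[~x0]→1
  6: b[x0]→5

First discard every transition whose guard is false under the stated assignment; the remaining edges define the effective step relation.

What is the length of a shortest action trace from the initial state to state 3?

Answer: 2

Working:
Layered search for 3:
  depth 0: {0}
  depth 1: {2,4,5}
  depth 2: {3}
first hit 3 at d=2 via a·a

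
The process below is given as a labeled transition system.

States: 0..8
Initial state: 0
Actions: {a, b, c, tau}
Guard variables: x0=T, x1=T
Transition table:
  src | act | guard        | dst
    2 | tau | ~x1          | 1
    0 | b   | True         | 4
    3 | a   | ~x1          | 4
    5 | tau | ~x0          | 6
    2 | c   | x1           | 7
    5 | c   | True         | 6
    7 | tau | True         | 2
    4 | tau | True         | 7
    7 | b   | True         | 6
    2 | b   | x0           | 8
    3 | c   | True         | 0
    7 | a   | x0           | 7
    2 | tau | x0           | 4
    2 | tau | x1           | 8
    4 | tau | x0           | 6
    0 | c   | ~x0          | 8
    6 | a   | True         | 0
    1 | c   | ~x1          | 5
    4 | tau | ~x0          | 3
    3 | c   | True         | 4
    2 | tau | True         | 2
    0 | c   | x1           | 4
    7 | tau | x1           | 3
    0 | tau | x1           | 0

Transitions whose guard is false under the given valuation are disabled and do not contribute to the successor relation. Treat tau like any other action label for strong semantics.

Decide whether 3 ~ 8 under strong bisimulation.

Answer: NOT BISIMILAR

Working:
Refine partition for ~:
  π0 = {{0,1,2,3,4,5,6,7,8}}
  π1 = {{0,2},{1,8},{3,5},{4},{6},{7}}
  π2 = {{0},{1,8},{2},{3},{4},{5},{6},{7}}
stable after 3 split(s): 8 block(s)
class of 3: {3}; class of 8: {1,8}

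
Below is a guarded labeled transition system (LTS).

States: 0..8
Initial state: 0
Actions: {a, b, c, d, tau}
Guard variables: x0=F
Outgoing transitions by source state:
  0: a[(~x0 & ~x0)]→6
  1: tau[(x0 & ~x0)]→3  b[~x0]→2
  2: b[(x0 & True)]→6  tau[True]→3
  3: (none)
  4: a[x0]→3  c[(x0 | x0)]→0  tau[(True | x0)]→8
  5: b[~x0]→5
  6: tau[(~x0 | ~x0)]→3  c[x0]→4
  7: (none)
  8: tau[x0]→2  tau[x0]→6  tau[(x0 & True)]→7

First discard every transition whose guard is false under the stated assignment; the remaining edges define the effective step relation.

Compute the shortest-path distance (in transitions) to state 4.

Answer: UNREACHABLE

Analysis:
Layered search for 4:
  Layer 0: {0}
  Layer 1: {6}
  Layer 2: {3}
4 never appears.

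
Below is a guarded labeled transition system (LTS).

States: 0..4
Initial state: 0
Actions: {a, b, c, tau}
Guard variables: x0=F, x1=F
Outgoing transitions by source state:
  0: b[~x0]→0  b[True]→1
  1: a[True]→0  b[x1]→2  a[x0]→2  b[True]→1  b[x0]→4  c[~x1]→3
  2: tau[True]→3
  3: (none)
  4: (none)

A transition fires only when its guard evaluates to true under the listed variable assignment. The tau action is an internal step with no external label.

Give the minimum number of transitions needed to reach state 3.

Answer: 2

Trace:
Layered search for 3:
  Layer 0: {0}
  Layer 1: {1}
  Layer 2: {3}
depth(3)=2, e.g. b·c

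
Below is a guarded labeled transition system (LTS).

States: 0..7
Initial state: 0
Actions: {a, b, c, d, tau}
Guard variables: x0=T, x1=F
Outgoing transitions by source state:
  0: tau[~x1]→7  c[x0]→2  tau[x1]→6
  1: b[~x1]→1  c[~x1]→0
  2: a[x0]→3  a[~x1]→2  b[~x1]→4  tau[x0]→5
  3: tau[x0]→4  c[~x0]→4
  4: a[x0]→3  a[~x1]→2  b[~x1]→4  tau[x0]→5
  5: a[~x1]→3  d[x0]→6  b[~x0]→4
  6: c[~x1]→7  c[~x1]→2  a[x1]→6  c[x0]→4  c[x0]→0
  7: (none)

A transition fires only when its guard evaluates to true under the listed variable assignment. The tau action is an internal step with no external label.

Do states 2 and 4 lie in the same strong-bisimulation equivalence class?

Compute ~ classes (split until stable):
  round 0: {{0,1,2,3,4,5,6,7}}
  round 1: {{0},{1},{2,4},{3},{5},{6},{7}}
stable after 2 split(s): 7 block(s)
2∈{2,4}, 4∈{2,4}

Answer: BISIMILAR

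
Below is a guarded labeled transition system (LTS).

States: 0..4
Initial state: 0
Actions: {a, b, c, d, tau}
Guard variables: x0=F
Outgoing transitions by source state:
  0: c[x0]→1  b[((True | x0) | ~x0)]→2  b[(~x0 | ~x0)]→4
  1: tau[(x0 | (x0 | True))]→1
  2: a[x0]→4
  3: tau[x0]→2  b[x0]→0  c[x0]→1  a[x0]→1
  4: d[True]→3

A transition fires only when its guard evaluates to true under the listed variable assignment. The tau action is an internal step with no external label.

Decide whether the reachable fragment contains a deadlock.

Answer: DEADLOCK at state 2

Analysis:
Reachable = {0,2,3,4}
  0: b→2  b→4  [2 out]
  2: ∅  [no exit]
  3: ∅  [no exit]
  4: d→3  [1 out]
Path to 2: b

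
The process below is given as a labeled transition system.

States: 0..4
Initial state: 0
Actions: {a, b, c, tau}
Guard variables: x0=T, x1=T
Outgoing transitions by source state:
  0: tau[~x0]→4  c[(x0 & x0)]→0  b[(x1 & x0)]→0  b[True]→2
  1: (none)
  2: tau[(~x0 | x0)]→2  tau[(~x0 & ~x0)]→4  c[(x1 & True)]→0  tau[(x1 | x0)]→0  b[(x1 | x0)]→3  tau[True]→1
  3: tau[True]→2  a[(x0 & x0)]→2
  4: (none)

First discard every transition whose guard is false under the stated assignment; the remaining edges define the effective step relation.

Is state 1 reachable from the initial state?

Answer: REACHABLE

Working:
Guard filter leaves 10 enabled edge(s).
depth 0: {0}
depth 1: {2}  now seen {0,2}
depth 2: {1,3}  now seen {0,1,2,3}
Reach set: {0,1,2,3}
trace reaching 1: b·tau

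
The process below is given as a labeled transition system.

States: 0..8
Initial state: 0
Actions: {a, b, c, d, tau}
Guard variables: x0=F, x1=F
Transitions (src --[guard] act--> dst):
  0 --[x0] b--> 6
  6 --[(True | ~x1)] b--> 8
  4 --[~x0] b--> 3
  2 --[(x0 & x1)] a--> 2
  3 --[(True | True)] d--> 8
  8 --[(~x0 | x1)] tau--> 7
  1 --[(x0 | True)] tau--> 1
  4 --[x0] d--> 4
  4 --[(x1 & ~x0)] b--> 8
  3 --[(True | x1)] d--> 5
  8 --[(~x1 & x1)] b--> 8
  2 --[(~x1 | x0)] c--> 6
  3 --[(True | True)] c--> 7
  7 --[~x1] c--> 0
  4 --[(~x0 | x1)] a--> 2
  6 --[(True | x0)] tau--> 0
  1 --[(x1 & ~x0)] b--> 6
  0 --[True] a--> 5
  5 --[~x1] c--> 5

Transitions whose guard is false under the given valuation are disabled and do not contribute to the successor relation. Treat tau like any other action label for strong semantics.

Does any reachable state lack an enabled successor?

Answer: DEADLOCK-FREE

Trace:
Reachable = {0,5}
  0: a→5  [1 out]
  5: c→5  [1 out]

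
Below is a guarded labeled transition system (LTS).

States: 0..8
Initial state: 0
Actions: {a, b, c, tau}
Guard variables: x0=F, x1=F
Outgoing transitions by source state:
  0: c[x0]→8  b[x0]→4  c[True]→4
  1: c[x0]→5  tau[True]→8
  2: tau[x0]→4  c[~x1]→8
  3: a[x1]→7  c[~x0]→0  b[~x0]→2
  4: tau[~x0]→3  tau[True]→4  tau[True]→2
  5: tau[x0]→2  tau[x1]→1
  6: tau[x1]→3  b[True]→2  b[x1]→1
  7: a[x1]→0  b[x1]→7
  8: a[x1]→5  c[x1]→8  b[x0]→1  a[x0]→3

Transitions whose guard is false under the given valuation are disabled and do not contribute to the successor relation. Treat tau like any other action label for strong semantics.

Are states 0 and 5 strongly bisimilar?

Bisimulation quotient by refinement:
  round 0: {{0,1,2,3,4,5,6,7,8}}
  round 1: {{0,2},{1,4},{3},{5,7,8},{6}}
  round 2: {{0},{1},{2},{3},{4},{5,7,8},{6}}
Fixed point at round 3; 7 class(es).
class of 0: {0}; class of 5: {5,7,8}

Answer: NOT BISIMILAR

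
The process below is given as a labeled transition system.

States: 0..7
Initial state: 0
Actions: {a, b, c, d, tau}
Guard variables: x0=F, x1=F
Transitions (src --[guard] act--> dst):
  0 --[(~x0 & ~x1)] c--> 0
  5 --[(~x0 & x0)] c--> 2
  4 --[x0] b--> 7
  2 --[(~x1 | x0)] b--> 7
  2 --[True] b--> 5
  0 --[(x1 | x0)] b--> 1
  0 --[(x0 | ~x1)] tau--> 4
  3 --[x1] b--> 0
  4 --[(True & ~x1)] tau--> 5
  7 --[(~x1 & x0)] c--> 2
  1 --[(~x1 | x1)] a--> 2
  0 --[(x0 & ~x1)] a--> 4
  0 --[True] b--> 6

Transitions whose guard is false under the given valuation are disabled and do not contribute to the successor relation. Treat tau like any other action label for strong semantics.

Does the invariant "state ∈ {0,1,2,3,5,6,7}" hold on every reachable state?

Answer: INVARIANT VIOLATED at state 4

Working:
Inv-set: {0,1,2,3,5,6,7}
Reach set: {0,4,5,6}
  0: ok
  4: ✗ unsafe
  5: ok
  6: ok
reach 4 via tau — violates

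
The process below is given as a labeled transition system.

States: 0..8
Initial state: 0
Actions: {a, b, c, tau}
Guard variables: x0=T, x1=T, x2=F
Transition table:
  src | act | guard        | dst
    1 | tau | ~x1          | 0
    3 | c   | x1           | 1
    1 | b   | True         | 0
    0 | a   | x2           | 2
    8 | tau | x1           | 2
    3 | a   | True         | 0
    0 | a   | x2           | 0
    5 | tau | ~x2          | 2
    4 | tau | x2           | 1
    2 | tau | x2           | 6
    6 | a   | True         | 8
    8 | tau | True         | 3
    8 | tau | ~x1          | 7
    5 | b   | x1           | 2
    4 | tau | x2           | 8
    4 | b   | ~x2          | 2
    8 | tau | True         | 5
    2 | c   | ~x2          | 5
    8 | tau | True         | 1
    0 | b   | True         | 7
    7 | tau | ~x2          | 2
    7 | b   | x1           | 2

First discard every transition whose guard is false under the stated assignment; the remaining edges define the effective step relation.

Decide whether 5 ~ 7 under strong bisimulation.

Answer: BISIMILAR

Working:
Bisimulation quotient by refinement:
  round 0: {{0,1,2,3,4,5,6,7,8}}
  round 1: {{0,1,4},{2},{3},{5,7},{6},{8}}
  round 2: {{0},{1},{2},{3},{4},{5,7},{6},{8}}
8 equivalence class(es) (converged in 3)
5∈{5,7}, 7∈{5,7}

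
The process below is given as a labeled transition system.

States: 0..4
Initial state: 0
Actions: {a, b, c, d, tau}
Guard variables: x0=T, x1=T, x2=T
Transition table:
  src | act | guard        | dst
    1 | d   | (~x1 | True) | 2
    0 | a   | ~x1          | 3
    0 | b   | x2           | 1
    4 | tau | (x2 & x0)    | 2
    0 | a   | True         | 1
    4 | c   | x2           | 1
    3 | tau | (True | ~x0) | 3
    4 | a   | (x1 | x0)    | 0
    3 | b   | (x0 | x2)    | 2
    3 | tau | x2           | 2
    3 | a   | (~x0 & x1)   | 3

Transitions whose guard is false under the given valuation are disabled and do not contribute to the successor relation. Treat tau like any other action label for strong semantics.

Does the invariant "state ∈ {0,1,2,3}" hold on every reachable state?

Safe = {0,1,2,3}
Reach set: {0,1,2}
  0: safe
  1: safe
  2: safe

Answer: INVARIANT HOLDS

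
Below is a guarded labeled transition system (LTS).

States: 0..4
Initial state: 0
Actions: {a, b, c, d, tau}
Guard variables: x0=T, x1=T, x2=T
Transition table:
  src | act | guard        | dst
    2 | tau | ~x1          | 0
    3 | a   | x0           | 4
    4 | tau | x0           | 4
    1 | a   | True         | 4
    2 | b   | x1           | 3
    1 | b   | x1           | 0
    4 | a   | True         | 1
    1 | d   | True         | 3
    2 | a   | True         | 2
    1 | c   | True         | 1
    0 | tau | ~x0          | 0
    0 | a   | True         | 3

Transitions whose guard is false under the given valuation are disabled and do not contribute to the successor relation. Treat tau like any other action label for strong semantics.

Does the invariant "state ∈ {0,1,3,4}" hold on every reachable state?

Answer: INVARIANT HOLDS

Working:
Safe = {0,1,3,4}
Reach set: {0,1,3,4}
  0: ✓
  1: ✓
  3: ✓
  4: ✓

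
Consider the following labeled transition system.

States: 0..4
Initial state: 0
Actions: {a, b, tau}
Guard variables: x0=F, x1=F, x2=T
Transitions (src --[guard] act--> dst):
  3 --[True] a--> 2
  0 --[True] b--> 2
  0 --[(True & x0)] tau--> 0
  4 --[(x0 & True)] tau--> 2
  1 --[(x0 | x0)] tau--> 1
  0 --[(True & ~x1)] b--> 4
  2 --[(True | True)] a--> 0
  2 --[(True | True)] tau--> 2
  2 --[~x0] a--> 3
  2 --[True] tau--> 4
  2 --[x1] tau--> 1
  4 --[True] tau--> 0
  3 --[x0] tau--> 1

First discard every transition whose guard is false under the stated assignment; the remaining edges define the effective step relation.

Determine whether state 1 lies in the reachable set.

After dropping false guards: 8 live edges.
Layer 0: {0}
Layer 1: {2,4}  now seen {0,2,4}
Layer 2: {3}  now seen {0,2,3,4}
R = {0,2,3,4}

Answer: UNREACHABLE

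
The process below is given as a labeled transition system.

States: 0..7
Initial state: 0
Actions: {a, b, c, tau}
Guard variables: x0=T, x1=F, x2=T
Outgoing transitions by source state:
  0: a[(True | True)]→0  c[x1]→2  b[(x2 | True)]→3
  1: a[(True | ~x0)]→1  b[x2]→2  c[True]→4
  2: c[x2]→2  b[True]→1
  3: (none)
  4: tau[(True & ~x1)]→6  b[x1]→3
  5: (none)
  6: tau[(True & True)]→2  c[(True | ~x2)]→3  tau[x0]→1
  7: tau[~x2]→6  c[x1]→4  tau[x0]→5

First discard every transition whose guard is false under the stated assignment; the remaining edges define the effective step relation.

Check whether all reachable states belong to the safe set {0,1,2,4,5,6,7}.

Allowed set {0,1,2,4,5,6,7}
R = {0,3}
  0: ok
  3: ✗ unsafe
counterexample path to 3: b

Answer: INVARIANT VIOLATED at state 3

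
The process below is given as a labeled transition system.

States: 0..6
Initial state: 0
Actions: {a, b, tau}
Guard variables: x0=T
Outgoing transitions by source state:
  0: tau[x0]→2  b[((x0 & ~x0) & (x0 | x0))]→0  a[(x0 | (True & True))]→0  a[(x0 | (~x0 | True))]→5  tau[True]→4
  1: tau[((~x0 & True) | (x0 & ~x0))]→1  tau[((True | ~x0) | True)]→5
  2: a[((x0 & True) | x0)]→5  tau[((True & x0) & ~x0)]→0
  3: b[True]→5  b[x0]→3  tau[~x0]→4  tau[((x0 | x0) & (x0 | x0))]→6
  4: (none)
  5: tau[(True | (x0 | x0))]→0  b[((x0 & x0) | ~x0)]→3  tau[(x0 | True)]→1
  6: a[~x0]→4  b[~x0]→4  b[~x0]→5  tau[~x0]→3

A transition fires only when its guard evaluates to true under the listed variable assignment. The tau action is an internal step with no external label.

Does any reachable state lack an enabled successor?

Reach set: {0,1,2,3,4,5,6}
  0: a→0  a→5  tau→2  tau→4  [4 out]
  1: tau→5  [1 out]
  2: a→5  [1 out]
  3: b→3  b→5  tau→6  [3 out]
  4: ∅  [no exit]
  5: b→3  tau→0  tau→1  [3 out]
  6: ∅  [no exit]
Path to 4: tau

Answer: DEADLOCK at state 4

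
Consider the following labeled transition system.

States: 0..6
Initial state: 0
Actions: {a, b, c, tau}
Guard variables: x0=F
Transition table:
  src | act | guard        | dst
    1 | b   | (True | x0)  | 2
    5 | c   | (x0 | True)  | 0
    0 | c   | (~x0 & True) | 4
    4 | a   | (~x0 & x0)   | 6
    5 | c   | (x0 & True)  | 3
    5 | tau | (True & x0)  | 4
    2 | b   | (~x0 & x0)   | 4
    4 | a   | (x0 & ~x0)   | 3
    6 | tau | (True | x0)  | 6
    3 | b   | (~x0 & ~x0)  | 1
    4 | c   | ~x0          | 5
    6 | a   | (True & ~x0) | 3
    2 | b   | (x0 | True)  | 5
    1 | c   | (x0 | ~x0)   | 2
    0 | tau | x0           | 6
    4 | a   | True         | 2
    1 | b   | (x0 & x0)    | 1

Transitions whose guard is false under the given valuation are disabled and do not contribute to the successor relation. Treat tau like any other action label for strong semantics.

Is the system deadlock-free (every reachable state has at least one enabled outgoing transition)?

Reachable = {0,2,4,5}
  0: c→4  [1 out]
  2: b→5  [1 out]
  4: a→2  c→5  [2 out]
  5: c→0  [1 out]

Answer: DEADLOCK-FREE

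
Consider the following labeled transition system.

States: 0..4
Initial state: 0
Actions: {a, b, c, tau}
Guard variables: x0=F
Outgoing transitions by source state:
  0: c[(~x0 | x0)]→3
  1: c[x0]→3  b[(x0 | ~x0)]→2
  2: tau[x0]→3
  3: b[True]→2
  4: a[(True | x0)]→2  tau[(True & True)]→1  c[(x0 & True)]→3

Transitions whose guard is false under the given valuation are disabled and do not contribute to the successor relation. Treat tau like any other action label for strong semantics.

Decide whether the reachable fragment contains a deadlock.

Answer: DEADLOCK at state 2

Analysis:
Reach set: {0,2,3}
  0: c→3  [1 exit(s)]
  2: ∅  [deadlock]
  3: b→2  [1 exit(s)]
Path to 2: c·b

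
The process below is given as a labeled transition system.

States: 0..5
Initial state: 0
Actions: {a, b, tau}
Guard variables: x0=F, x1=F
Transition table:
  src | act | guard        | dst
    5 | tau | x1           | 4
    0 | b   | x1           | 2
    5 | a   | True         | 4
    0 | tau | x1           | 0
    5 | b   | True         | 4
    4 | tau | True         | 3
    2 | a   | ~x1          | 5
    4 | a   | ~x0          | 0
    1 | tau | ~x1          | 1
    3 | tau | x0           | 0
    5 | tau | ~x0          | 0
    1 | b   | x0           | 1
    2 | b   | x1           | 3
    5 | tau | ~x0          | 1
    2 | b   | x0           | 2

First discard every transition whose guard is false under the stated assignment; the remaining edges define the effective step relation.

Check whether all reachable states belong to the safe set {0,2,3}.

Answer: INVARIANT HOLDS

Working:
Allowed set {0,2,3}
Reachable = {0}
  0: safe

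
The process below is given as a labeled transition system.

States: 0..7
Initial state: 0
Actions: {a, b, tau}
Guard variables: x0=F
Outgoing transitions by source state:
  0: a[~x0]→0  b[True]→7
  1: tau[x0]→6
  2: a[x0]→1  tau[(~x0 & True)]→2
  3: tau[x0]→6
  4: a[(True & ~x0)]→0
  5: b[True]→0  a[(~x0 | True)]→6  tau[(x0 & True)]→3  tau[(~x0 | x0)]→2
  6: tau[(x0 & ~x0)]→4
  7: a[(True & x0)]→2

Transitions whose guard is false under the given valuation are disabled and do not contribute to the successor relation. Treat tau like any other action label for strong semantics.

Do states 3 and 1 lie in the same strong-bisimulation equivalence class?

Refine partition for ~:
  round 0: {{0,1,2,3,4,5,6,7}}
  round 1: {{0},{1,3,6,7},{2},{4},{5}}
stable after 2 split(s): 5 block(s)
class of 3: {1,3,6,7}; class of 1: {1,3,6,7}

Answer: BISIMILAR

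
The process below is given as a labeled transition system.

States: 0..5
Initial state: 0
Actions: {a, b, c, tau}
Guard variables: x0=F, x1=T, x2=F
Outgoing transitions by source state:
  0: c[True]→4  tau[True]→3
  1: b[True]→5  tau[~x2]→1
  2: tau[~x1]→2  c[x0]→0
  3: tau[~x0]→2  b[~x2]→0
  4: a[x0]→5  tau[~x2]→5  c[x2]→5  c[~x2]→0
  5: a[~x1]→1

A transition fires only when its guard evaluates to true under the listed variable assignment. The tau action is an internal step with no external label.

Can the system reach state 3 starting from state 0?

Answer: REACHABLE

Analysis:
Guard filter leaves 8 enabled edge(s).
L0 = {0}
L1 = {3,4}  cumulative {0,3,4}
L2 = {2,5}  cumulative {0,2,3,4,5}
R = {0,2,3,4,5}
trace reaching 3: tau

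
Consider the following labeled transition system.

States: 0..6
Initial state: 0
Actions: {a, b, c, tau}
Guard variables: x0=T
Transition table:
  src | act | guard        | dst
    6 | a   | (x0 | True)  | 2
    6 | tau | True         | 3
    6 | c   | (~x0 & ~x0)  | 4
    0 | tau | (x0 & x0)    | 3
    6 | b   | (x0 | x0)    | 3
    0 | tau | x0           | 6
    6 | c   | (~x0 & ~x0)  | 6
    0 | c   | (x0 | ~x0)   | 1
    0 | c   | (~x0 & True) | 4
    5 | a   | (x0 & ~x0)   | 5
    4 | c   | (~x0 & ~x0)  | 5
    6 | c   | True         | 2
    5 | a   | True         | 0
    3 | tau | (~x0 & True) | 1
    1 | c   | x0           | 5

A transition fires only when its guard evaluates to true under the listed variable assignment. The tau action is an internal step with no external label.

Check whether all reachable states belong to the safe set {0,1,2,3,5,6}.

Answer: INVARIANT HOLDS

Working:
Inv-set: {0,1,2,3,5,6}
Reach set: {0,1,2,3,5,6}
  0: ok
  1: ok
  2: ok
  3: ok
  5: ok
  6: ok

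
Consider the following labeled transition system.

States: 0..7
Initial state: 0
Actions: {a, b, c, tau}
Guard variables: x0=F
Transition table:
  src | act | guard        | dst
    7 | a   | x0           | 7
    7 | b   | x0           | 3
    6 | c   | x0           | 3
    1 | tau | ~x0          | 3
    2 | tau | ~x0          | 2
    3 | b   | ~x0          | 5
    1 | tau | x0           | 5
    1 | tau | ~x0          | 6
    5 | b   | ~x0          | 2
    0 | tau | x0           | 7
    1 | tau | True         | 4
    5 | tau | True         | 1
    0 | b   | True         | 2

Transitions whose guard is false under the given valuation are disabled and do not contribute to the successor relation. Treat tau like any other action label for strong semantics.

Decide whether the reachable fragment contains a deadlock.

R = {0,2}
  0: b→2  [deg 1]
  2: tau→2  [deg 1]

Answer: DEADLOCK-FREE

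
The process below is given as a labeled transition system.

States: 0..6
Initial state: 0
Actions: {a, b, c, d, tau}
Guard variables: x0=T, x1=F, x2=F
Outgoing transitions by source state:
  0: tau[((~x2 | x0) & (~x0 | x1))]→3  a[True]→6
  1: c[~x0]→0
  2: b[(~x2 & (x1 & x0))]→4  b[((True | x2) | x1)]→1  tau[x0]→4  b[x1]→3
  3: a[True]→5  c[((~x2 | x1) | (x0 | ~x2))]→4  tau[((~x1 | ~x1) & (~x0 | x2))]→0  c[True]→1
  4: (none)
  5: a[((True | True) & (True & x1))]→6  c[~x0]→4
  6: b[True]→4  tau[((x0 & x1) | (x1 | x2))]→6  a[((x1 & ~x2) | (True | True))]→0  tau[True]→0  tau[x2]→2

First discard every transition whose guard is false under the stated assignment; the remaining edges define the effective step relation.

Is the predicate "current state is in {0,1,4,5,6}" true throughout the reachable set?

Allowed set {0,1,4,5,6}
Reach set: {0,4,6}
  0: safe
  4: safe
  6: safe

Answer: INVARIANT HOLDS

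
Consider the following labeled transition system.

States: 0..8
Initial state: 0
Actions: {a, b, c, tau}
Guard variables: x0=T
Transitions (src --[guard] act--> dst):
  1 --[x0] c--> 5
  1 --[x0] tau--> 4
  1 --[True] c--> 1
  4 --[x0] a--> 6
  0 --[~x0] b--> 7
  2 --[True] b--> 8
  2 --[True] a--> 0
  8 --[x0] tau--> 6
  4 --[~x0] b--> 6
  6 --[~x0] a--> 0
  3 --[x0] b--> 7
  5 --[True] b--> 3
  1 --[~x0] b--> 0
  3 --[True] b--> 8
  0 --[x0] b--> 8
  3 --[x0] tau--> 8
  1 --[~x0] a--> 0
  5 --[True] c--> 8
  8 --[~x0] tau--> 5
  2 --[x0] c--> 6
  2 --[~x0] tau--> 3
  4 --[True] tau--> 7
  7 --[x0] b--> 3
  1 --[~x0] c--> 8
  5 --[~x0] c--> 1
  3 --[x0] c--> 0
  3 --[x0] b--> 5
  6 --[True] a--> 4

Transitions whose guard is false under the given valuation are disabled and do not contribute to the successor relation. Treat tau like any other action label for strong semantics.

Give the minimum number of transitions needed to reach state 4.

Layered search for 4:
  L0 = {0}
  L1 = {8}
  L2 = {6}
  L3 = {4}
depth(4)=3, e.g. b·tau·a

Answer: 3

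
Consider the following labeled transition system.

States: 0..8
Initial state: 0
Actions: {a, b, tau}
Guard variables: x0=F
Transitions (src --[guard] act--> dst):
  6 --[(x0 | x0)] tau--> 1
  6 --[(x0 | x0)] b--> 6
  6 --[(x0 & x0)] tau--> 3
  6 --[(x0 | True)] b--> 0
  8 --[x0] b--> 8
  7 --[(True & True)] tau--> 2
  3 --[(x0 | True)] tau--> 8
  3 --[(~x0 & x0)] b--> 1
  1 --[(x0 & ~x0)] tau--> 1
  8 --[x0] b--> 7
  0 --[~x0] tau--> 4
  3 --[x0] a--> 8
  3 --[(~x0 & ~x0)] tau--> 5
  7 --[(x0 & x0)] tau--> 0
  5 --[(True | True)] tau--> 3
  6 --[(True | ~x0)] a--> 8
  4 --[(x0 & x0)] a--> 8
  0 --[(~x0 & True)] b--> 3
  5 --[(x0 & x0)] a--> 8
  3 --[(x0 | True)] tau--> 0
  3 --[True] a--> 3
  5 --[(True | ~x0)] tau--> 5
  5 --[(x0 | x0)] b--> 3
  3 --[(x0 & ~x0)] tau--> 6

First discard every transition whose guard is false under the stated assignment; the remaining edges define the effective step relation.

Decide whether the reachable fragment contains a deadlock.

Reach set: {0,3,4,5,8}
  0: b→3  tau→4  [2 exit(s)]
  3: a→3  tau→0  tau→5  tau→8  [4 exit(s)]
  4: ∅  [deadlock]
  5: tau→3  tau→5  [2 exit(s)]
  8: ∅  [deadlock]
trace reaching 4: tau

Answer: DEADLOCK at state 4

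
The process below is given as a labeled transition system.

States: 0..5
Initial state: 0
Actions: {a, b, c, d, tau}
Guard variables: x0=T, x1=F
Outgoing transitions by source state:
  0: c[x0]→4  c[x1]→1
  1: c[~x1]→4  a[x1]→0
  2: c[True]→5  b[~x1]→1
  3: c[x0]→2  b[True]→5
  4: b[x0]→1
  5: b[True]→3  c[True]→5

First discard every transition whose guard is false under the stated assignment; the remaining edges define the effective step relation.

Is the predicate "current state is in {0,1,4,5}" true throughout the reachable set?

Inv-set: {0,1,4,5}
R = {0,1,4}
  0: safe
  1: safe
  4: safe

Answer: INVARIANT HOLDS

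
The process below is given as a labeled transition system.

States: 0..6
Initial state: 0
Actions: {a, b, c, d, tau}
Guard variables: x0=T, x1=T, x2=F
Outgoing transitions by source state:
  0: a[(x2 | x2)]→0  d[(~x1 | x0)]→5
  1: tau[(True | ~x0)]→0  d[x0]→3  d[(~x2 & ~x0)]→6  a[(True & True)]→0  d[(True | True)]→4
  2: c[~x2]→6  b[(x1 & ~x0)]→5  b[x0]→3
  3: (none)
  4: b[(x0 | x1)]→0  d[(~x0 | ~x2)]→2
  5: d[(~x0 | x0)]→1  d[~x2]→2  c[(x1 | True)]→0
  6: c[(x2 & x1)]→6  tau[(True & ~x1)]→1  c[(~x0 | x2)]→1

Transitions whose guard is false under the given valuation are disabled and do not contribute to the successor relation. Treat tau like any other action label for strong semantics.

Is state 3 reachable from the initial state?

12 transition(s) survive guard evaluation.
L0 = {0}
L1 = {5}  total {0,5}
L2 = {1,2}  total {0,1,2,5}
L3 = {3,4,6}  total {0,1,2,3,4,5,6}
Reachable = {0,1,2,3,4,5,6}
trace reaching 3: d·d·d

Answer: REACHABLE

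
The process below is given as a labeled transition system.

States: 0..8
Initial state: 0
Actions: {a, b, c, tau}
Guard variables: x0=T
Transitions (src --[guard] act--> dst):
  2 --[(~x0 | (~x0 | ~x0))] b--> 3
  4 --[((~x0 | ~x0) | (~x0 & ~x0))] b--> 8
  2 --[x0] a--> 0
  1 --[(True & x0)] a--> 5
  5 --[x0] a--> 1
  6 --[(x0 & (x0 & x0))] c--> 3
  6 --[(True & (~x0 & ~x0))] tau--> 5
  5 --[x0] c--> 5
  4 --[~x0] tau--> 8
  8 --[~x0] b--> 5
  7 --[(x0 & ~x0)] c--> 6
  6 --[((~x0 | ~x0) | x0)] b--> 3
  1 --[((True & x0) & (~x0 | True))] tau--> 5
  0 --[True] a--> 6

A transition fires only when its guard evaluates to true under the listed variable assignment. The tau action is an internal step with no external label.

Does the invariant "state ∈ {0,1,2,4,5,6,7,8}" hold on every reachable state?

Answer: INVARIANT VIOLATED at state 3

Analysis:
Safe = {0,1,2,4,5,6,7,8}
Reach set: {0,3,6}
  0: ✓
  3: ✗ unsafe
  6: ✓
reach 3 via a·c — violates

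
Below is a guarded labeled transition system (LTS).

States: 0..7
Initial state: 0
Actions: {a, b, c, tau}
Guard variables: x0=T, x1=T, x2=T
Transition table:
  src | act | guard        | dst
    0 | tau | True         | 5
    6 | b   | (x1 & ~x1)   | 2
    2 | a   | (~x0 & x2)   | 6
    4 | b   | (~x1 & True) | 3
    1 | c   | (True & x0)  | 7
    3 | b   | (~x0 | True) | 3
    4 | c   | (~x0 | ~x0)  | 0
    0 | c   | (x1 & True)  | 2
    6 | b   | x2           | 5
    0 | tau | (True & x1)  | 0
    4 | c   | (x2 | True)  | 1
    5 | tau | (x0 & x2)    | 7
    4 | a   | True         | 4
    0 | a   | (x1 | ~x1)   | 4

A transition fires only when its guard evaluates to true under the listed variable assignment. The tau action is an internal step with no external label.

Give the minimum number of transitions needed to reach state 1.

Answer: 2

Working:
BFS to 1:
  Layer 0: {0}
  Layer 1: {2,4,5}
  Layer 2: {1,7}
first hit 1 at d=2 via a·c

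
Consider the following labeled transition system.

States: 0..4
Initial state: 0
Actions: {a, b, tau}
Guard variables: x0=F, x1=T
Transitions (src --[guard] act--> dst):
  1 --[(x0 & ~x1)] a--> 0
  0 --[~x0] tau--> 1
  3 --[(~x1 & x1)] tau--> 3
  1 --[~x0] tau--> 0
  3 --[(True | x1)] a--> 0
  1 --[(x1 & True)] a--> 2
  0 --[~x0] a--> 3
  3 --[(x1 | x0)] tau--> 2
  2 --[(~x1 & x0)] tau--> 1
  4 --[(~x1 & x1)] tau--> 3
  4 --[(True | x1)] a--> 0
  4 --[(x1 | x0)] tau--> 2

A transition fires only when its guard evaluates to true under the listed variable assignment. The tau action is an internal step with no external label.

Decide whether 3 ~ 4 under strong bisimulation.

Bisimulation quotient by refinement:
  π0 = {{0,1,2,3,4}}
  π1 = {{0,1,3,4},{2}}
  π2 = {{0},{1},{2},{3,4}}
Fixed point at round 3; 4 class(es).
class of 3: {3,4}; class of 4: {3,4}

Answer: BISIMILAR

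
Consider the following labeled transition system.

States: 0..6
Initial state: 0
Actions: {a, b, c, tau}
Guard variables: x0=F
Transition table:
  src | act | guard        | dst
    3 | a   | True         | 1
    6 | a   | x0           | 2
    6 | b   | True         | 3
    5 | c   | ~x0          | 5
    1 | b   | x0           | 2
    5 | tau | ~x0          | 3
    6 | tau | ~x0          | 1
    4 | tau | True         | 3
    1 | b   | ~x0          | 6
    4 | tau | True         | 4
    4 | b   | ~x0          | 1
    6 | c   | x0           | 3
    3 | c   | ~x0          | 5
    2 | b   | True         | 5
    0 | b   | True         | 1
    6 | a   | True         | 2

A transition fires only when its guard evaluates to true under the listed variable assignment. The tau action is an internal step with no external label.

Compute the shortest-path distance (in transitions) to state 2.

BFS to 2:
  depth 0: {0}
  depth 1: {1}
  depth 2: {6}
  depth 3: {2,3}
2 enters at depth 3; path b·b·a

Answer: 3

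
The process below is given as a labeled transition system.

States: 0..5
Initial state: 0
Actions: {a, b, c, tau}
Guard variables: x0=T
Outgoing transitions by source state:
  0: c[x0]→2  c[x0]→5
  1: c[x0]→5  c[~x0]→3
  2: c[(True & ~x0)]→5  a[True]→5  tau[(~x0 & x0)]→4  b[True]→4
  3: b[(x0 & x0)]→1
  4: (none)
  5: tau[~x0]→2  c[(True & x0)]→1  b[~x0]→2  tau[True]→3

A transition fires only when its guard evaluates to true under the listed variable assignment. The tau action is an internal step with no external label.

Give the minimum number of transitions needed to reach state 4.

BFS to 4:
  L0 = {0}
  L1 = {2,5}
  L2 = {1,3,4}
first hit 4 at d=2 via c·b

Answer: 2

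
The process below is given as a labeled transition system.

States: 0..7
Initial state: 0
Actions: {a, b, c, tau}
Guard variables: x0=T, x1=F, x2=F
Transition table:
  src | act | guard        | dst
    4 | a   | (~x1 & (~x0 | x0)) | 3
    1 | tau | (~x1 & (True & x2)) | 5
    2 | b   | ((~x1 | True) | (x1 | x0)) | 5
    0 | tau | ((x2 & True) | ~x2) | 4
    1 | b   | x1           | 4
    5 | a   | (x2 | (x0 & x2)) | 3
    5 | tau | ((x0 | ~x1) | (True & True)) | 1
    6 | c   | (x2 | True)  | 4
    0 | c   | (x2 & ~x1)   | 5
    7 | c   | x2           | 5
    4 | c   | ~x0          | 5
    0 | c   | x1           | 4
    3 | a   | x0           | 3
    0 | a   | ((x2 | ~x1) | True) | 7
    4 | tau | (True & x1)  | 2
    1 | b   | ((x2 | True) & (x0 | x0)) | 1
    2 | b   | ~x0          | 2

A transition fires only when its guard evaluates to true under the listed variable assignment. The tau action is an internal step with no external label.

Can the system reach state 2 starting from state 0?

Answer: UNREACHABLE

Trace:
Guard filter leaves 8 enabled edge(s).
Layer 0: {0}
Layer 1: {4,7}  now seen {0,4,7}
Layer 2: {3}  now seen {0,3,4,7}
Reach set: {0,3,4,7}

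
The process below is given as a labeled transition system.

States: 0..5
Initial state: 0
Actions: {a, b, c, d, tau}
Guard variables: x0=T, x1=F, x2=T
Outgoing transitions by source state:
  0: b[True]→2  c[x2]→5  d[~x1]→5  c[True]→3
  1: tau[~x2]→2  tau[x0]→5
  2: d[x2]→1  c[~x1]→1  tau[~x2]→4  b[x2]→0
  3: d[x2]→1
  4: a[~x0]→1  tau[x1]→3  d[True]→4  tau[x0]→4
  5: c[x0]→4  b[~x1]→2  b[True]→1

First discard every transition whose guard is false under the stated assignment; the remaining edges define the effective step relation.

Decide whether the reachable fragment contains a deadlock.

Answer: DEADLOCK-FREE

Analysis:
Reach set: {0,1,2,3,4,5}
  0: b→2  c→3  c→5  d→5  [4 exit(s)]
  1: tau→5  [1 exit(s)]
  2: b→0  c→1  d→1  [3 exit(s)]
  3: d→1  [1 exit(s)]
  4: d→4  tau→4  [2 exit(s)]
  5: b→1  b→2  c→4  [3 exit(s)]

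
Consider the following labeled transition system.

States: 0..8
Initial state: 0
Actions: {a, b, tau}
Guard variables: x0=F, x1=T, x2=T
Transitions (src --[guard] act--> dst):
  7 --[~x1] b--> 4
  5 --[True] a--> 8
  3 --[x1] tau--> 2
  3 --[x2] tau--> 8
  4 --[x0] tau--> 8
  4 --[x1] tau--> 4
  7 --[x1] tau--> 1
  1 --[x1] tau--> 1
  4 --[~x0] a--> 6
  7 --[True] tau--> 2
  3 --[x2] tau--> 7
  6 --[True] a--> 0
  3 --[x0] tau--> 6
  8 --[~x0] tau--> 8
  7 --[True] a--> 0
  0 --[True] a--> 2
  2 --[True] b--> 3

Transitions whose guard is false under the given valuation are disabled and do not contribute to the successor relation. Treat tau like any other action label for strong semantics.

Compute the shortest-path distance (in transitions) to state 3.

Answer: 2

Analysis:
BFS to 3:
  Layer 0: {0}
  Layer 1: {2}
  Layer 2: {3}
depth(3)=2, e.g. a·b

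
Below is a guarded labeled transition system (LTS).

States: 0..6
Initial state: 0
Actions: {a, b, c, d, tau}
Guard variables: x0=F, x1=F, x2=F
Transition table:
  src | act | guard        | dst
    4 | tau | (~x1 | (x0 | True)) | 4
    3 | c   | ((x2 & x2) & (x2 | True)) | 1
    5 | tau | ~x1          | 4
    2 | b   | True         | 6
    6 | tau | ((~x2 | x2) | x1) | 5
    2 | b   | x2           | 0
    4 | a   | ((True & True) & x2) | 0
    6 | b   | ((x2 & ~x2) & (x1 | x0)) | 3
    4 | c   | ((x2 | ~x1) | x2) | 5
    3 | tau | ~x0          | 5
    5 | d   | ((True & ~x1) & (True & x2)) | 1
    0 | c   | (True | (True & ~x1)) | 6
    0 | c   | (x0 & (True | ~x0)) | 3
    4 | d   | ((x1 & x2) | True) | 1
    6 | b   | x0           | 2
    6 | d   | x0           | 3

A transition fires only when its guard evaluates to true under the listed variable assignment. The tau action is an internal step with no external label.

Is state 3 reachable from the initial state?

After dropping false guards: 8 live edges.
L0 = {0}
L1 = {6}  total {0,6}
L2 = {5}  total {0,5,6}
L3 = {4}  total {0,4,5,6}
L4 = {1}  total {0,1,4,5,6}
R = {0,1,4,5,6}

Answer: UNREACHABLE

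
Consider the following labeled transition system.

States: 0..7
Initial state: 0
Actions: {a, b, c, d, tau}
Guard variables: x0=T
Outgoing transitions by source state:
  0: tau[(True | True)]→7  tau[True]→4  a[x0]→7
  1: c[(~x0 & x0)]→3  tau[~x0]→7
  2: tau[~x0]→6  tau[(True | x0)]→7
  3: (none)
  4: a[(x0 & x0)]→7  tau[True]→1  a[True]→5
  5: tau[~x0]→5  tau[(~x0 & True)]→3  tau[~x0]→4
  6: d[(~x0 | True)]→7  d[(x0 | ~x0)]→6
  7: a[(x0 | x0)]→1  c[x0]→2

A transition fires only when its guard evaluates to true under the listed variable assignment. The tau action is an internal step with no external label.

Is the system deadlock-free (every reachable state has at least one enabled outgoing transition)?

R = {0,1,2,4,5,7}
  0: a→7  tau→4  tau→7  [deg 3]
  1: ∅  [STUCK]
  2: tau→7  [deg 1]
  4: a→5  a→7  tau→1  [deg 3]
  5: ∅  [STUCK]
  7: a→1  c→2  [deg 2]
trace reaching 1: tau·tau

Answer: DEADLOCK at state 1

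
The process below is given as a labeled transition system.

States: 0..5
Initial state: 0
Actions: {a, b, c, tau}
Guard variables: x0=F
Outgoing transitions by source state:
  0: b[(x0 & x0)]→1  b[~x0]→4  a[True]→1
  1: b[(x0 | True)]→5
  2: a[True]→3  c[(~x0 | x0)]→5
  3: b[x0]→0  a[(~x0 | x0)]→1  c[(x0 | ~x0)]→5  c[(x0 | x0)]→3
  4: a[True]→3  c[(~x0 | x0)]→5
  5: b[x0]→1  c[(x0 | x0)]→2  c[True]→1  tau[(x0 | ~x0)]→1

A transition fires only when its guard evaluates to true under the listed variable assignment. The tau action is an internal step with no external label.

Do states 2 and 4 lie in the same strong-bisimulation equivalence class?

Compute ~ classes (split until stable):
  P[0] = {{0,1,2,3,4,5}}
  P[1] = {{0},{1},{2,3,4},{5}}
  P[2] = {{0},{1},{2,4},{3},{5}}
stable after 3 split(s): 5 block(s)
2∈{2,4}, 4∈{2,4}

Answer: BISIMILAR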